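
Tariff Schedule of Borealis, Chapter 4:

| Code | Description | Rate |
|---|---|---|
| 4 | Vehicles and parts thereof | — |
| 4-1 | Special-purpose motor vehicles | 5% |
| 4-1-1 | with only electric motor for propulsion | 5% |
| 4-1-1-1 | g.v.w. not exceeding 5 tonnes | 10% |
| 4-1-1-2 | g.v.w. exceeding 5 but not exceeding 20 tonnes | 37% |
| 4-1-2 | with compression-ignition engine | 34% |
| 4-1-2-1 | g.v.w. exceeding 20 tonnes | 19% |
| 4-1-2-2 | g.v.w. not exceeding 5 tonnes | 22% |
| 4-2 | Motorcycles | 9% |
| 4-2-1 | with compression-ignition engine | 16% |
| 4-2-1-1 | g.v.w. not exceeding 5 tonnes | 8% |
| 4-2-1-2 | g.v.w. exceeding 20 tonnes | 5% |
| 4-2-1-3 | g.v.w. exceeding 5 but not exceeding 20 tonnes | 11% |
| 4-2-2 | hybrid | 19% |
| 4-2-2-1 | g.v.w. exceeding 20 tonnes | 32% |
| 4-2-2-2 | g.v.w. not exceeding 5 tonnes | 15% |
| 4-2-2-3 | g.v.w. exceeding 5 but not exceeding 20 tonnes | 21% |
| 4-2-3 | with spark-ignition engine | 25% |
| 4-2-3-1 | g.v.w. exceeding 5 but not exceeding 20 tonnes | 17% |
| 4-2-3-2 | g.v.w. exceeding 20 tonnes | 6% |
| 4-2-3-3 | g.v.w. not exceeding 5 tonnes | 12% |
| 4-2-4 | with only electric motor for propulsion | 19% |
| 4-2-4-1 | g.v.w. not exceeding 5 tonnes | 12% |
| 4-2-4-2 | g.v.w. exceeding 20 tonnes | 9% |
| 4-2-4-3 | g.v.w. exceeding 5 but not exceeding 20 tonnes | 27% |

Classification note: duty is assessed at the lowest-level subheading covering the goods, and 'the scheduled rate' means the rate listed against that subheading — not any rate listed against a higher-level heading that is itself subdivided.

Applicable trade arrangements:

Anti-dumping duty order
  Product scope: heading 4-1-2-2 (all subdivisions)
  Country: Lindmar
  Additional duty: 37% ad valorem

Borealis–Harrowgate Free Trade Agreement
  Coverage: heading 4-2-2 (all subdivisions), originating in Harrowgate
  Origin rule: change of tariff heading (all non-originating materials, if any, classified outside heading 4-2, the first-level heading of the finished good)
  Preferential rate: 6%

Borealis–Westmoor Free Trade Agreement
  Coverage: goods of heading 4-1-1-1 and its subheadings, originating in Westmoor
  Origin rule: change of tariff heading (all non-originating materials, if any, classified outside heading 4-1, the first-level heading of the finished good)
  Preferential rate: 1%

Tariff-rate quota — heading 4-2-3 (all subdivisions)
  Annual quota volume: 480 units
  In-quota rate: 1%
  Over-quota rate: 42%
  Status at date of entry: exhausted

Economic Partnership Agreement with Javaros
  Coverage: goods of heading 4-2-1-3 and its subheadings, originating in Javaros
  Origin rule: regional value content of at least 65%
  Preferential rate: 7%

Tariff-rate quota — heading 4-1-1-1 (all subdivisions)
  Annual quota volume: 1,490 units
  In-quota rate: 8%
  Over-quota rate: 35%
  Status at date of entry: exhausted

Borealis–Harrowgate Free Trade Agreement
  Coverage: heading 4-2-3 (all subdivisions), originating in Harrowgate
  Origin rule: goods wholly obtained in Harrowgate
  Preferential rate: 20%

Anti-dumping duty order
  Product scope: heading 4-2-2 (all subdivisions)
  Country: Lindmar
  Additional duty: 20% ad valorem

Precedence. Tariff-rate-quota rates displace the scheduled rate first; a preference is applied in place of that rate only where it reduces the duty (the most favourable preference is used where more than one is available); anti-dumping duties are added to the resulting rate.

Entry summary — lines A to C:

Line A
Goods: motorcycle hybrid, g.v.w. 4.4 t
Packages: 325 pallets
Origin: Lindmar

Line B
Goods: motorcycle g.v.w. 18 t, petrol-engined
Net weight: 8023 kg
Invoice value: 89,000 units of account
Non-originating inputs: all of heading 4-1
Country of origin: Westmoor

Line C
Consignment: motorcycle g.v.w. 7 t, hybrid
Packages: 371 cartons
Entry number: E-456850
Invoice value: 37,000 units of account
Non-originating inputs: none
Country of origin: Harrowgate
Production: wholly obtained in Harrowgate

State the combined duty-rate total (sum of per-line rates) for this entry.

83%

Line A: motorcycle → 4-2; hybrid → 4-2-2; g.v.w. 4.4 t → 4-2-2-2. Scheduled 15%. anti-dumping (Lindmar, 4-2-2): +20%; total 15% + 20% = 35%. → 35%.
Line B: motorcycle → 4-2; petrol-engined → 4-2-3; g.v.w. 18 t → 4-2-3-1. Scheduled 17%. quota on 4-2-3 exhausted → over-quota 42%; Westmoor agreement on 4-1-1-1: 4-2-3-1 not covered. → 42%.
Line C: motorcycle → 4-2; hybrid → 4-2-2; g.v.w. 7 t → 4-2-2-3. Scheduled 21%. Harrowgate agreement on 4-2-2: CTH met → 6% available; Harrowgate agreement on 4-2-3: 4-2-2-3 not covered; preferential 6%. → 6%.
Sum: 35% + 42% + 6% = 83%.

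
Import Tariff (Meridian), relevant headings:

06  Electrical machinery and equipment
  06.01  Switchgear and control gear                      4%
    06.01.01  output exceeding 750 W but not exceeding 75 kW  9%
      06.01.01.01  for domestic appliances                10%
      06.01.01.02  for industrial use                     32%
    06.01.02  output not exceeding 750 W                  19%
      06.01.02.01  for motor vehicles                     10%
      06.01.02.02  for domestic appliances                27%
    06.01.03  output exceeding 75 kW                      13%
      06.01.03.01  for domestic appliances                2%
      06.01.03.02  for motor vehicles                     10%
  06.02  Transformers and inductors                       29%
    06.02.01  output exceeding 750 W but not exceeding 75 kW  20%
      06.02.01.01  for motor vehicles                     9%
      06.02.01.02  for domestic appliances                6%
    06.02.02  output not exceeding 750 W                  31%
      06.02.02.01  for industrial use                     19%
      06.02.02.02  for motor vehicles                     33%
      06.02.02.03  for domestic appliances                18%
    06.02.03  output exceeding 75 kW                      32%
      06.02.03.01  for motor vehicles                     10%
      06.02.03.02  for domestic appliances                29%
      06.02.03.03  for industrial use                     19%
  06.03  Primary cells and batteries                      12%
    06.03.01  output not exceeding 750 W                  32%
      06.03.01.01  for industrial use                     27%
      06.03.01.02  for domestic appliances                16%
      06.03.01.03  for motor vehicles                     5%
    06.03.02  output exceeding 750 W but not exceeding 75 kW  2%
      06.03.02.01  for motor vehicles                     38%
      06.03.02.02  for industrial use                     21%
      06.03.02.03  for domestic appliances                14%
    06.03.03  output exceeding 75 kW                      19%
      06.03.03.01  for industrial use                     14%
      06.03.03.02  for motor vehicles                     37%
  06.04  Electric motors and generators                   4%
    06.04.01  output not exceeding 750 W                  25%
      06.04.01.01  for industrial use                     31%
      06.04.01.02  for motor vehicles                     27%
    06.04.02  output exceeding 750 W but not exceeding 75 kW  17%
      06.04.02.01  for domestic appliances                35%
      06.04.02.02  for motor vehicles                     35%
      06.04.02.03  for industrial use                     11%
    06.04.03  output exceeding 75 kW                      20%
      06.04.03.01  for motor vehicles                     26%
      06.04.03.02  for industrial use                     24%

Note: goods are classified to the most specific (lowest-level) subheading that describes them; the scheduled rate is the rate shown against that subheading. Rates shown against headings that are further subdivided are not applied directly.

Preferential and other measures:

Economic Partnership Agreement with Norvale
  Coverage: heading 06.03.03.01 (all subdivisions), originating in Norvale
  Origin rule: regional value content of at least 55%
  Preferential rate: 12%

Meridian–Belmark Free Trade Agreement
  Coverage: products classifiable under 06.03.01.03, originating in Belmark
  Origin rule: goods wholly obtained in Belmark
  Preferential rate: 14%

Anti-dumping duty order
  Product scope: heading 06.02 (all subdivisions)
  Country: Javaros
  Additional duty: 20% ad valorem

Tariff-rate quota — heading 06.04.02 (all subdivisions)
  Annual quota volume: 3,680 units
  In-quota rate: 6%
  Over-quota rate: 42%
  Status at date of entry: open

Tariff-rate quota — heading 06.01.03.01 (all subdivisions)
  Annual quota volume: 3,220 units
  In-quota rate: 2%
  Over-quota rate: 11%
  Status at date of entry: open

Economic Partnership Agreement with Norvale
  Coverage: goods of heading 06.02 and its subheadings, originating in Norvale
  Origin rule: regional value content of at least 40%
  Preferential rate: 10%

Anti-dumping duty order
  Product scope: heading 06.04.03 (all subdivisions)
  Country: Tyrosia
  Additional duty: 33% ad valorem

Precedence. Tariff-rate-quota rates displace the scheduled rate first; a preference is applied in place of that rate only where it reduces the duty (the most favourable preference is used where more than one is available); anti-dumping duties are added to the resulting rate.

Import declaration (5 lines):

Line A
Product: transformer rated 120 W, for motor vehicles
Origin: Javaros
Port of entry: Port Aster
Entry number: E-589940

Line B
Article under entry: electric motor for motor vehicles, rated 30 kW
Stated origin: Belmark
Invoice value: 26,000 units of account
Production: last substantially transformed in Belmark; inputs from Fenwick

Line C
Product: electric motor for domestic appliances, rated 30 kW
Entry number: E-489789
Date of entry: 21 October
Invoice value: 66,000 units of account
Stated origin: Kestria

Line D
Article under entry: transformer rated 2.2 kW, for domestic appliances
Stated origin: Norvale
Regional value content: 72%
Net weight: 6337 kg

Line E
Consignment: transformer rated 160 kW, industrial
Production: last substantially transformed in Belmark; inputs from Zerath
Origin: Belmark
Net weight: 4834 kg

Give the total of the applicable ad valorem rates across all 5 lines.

Line A: transformer → 06.02; rated 120 W → 06.02.02; for motor vehicles → 06.02.02.02. Scheduled 33%. anti-dumping (Javaros, 06.02): +20%; total 33% + 20% = 53%. → 53%.
Line B: electric motor → 06.04; rated 30 kW → 06.04.02; for motor vehicles → 06.04.02.02. Scheduled 35%. quota on 06.04.02 open → in-quota 6%; Belmark agreement on 06.03.01.03: 06.04.02.02 not covered. → 6%.
Line C: electric motor → 06.04; rated 30 kW → 06.04.02; for domestic appliances → 06.04.02.01. Scheduled 35%. quota on 06.04.02 open → in-quota 6%. → 6%.
Line D: transformer → 06.02; rated 2.2 kW → 06.02.01; for domestic appliances → 06.02.01.02. Scheduled 6%. Norvale agreement on 06.03.03.01: 06.02.01.02 not covered; Norvale agreement on 06.02: RVC ≥ 40% → 10% available; preference 10% not lower than 6% → no reduction. → 6%.
Line E: transformer → 06.02; rated 160 kW → 06.02.03; industrial → 06.02.03.03. Scheduled 19%. Belmark agreement on 06.03.01.03: 06.02.03.03 not covered. → 19%.
Sum: 53% + 6% + 6% + 6% + 19% = 90%.

90%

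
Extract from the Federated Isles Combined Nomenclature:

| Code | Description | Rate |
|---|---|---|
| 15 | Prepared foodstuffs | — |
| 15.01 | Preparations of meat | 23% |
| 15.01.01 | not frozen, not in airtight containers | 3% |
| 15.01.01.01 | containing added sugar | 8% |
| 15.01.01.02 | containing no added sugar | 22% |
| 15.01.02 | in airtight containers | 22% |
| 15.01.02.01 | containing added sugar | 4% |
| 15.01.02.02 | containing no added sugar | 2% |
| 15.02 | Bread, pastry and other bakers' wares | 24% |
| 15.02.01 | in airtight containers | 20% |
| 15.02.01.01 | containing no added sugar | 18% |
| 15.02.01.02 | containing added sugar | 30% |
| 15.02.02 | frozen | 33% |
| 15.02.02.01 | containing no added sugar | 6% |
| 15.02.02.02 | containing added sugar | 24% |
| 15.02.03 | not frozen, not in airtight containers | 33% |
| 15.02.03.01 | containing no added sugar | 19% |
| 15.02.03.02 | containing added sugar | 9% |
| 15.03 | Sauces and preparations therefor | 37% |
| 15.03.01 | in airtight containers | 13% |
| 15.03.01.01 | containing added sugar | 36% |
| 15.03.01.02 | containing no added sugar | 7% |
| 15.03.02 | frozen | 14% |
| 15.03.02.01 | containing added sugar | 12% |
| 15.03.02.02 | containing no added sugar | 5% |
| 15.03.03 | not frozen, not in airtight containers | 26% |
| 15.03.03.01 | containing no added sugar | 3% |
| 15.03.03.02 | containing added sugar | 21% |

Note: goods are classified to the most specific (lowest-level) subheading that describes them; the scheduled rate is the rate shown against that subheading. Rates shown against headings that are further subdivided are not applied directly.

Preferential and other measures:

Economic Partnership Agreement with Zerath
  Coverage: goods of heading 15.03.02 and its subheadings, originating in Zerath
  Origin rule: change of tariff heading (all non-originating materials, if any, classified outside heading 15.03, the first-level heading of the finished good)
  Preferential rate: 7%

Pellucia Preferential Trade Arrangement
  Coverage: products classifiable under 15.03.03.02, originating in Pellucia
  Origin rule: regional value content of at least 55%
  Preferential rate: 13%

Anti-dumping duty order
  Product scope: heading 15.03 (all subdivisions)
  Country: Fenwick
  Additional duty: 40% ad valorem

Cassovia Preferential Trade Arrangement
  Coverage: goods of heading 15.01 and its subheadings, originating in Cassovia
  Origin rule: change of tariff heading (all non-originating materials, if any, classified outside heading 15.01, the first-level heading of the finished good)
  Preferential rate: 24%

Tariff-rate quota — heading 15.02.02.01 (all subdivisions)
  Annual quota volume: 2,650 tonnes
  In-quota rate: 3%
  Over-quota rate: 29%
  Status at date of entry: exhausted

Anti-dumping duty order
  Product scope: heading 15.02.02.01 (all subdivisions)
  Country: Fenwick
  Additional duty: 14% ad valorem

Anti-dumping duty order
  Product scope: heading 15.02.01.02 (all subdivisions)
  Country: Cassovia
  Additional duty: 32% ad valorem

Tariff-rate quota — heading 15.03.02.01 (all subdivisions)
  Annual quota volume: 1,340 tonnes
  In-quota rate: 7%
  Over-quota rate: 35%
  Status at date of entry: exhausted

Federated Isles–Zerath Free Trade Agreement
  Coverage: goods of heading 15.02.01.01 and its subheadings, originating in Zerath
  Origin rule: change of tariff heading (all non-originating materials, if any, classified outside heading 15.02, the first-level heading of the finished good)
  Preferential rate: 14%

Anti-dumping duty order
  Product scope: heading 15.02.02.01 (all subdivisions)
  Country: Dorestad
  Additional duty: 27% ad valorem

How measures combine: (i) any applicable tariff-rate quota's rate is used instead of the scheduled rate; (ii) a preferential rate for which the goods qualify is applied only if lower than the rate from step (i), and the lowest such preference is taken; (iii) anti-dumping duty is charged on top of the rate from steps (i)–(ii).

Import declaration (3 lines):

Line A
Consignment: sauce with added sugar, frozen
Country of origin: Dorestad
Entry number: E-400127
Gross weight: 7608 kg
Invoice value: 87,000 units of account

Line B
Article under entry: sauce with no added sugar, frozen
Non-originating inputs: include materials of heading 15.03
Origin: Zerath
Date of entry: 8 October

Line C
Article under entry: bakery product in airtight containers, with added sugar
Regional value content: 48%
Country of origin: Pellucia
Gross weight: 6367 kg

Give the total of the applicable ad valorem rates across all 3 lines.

Line A: sauce → 15.03; frozen → 15.03.02; with added sugar → 15.03.02.01. Scheduled 12%. quota on 15.03.02.01 exhausted → over-quota 35%. → 35%.
Line B: sauce → 15.03; frozen → 15.03.02; with no added sugar → 15.03.02.02. Scheduled 5%. Zerath agreement on 15.03.02: CTH not met; Zerath agreement on 15.02.01.01: 15.03.02.02 not covered. → 5%.
Line C: bakery product → 15.02; in airtight containers → 15.02.01; with added sugar → 15.02.01.02. Scheduled 30%. Pellucia agreement on 15.03.03.02: 15.02.01.02 not covered. → 30%.
Sum: 35% + 5% + 30% = 70%.

70%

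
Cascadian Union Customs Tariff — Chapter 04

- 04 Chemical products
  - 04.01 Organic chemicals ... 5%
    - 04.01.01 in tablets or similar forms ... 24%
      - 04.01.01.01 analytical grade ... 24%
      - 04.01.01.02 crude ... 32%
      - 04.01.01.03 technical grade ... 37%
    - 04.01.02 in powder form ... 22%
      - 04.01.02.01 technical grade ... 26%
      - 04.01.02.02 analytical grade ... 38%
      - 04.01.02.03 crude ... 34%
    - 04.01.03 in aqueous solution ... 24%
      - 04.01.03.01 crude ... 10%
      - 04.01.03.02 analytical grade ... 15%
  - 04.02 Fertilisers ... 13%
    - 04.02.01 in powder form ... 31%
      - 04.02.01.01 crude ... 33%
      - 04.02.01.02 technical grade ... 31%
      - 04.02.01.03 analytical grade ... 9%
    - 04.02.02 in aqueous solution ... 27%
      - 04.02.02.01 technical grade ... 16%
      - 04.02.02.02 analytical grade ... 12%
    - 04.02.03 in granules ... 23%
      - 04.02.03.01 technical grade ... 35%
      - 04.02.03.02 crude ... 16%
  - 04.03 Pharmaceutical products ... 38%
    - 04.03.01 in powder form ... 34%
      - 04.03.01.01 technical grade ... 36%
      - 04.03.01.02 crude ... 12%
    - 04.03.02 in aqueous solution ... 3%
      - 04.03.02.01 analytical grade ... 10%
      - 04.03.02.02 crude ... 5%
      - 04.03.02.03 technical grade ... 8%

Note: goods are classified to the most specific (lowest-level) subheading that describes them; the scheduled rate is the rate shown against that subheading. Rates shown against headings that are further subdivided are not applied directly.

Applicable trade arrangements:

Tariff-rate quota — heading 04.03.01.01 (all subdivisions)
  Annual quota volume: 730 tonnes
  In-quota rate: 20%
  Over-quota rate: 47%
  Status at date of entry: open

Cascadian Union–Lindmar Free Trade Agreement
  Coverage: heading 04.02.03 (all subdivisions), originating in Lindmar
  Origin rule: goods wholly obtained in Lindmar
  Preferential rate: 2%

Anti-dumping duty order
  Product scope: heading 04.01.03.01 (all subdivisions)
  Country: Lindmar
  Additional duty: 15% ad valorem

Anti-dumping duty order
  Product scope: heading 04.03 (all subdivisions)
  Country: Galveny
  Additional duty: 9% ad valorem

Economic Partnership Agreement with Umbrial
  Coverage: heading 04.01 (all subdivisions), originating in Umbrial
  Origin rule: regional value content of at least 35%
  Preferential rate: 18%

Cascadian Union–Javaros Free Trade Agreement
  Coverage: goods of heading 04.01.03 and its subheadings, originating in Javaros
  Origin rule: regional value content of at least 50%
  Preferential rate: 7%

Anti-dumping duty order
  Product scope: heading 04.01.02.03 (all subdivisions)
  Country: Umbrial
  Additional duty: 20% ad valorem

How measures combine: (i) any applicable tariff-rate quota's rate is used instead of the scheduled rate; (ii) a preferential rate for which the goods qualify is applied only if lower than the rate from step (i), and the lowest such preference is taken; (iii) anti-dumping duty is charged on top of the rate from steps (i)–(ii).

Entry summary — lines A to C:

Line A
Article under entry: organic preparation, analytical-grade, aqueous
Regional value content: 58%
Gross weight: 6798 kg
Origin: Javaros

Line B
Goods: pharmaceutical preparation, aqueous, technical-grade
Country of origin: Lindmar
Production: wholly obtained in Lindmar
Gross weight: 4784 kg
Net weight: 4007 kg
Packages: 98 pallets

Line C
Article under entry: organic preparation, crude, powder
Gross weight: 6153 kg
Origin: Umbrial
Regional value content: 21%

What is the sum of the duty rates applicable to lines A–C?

69%

Line A: organic → 04.01; aqueous → 04.01.03; analytical-grade → 04.01.03.02. Scheduled 15%. Javaros agreement on 04.01.03: RVC ≥ 50% → 7% available; preferential 7%. → 7%.
Line B: pharmaceutical → 04.03; aqueous → 04.03.02; technical-grade → 04.03.02.03. Scheduled 8%. Lindmar agreement on 04.02.03: 04.03.02.03 not covered. → 8%.
Line C: organic → 04.01; powder → 04.01.02; crude → 04.01.02.03. Scheduled 34%. Umbrial agreement on 04.01: RVC < 35%; anti-dumping (Umbrial, 04.01.02.03): +20%; total 34% + 20% = 54%. → 54%.
Sum: 7% + 8% + 54% = 69%.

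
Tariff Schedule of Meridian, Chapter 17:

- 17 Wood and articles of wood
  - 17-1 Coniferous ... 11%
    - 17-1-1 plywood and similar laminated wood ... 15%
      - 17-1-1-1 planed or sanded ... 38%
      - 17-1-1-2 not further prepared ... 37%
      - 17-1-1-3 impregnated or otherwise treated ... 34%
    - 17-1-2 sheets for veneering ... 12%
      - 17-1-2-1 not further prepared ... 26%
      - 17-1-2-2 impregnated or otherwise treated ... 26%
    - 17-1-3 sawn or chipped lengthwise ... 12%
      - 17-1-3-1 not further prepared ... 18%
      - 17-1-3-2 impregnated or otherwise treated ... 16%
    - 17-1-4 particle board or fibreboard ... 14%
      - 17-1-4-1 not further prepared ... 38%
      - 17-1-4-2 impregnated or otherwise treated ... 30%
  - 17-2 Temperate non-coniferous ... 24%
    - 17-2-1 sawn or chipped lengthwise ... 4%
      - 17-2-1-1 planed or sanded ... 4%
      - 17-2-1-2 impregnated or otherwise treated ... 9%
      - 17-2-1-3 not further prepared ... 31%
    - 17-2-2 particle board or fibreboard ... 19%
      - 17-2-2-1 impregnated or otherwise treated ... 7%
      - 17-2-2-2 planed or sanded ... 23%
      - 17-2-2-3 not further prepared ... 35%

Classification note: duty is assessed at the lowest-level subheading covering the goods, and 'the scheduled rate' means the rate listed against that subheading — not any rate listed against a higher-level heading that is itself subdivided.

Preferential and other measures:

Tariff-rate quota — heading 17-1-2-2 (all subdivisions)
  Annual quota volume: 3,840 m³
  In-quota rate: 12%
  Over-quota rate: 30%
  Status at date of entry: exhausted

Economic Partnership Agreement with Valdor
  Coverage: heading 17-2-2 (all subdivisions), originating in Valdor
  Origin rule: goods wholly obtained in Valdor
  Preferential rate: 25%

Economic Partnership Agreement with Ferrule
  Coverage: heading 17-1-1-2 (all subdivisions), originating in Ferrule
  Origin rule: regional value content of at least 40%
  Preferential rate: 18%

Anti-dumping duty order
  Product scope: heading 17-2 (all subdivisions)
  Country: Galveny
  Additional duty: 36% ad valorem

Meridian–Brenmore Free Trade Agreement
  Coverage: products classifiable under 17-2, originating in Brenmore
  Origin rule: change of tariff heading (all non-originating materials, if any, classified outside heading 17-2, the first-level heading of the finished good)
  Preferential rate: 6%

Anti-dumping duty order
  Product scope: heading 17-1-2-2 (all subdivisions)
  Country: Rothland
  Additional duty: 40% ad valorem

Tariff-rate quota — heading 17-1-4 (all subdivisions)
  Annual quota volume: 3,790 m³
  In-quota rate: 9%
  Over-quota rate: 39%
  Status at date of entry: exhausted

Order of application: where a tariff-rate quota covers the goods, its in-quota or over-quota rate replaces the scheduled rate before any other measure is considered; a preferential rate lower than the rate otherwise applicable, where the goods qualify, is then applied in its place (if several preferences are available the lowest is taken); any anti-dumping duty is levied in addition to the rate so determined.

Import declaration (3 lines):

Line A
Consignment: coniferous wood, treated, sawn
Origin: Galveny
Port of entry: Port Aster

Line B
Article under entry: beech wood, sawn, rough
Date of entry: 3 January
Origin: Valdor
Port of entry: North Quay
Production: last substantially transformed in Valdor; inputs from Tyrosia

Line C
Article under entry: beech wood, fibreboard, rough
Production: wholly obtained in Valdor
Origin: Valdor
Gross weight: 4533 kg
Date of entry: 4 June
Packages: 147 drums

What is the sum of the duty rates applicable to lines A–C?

72%

Line A: coniferous → 17-1; sawn → 17-1-3; treated → 17-1-3-2. Scheduled 16%. No special measure applies. → 16%.
Line B: beech → 17-2; sawn → 17-2-1; rough → 17-2-1-3. Scheduled 31%. Valdor agreement on 17-2-2: 17-2-1-3 not covered. → 31%.
Line C: beech → 17-2; fibreboard → 17-2-2; rough → 17-2-2-3. Scheduled 35%. Valdor agreement on 17-2-2: wholly obtained → 25% available; preferential 25%. → 25%.
Sum: 16% + 31% + 25% = 72%.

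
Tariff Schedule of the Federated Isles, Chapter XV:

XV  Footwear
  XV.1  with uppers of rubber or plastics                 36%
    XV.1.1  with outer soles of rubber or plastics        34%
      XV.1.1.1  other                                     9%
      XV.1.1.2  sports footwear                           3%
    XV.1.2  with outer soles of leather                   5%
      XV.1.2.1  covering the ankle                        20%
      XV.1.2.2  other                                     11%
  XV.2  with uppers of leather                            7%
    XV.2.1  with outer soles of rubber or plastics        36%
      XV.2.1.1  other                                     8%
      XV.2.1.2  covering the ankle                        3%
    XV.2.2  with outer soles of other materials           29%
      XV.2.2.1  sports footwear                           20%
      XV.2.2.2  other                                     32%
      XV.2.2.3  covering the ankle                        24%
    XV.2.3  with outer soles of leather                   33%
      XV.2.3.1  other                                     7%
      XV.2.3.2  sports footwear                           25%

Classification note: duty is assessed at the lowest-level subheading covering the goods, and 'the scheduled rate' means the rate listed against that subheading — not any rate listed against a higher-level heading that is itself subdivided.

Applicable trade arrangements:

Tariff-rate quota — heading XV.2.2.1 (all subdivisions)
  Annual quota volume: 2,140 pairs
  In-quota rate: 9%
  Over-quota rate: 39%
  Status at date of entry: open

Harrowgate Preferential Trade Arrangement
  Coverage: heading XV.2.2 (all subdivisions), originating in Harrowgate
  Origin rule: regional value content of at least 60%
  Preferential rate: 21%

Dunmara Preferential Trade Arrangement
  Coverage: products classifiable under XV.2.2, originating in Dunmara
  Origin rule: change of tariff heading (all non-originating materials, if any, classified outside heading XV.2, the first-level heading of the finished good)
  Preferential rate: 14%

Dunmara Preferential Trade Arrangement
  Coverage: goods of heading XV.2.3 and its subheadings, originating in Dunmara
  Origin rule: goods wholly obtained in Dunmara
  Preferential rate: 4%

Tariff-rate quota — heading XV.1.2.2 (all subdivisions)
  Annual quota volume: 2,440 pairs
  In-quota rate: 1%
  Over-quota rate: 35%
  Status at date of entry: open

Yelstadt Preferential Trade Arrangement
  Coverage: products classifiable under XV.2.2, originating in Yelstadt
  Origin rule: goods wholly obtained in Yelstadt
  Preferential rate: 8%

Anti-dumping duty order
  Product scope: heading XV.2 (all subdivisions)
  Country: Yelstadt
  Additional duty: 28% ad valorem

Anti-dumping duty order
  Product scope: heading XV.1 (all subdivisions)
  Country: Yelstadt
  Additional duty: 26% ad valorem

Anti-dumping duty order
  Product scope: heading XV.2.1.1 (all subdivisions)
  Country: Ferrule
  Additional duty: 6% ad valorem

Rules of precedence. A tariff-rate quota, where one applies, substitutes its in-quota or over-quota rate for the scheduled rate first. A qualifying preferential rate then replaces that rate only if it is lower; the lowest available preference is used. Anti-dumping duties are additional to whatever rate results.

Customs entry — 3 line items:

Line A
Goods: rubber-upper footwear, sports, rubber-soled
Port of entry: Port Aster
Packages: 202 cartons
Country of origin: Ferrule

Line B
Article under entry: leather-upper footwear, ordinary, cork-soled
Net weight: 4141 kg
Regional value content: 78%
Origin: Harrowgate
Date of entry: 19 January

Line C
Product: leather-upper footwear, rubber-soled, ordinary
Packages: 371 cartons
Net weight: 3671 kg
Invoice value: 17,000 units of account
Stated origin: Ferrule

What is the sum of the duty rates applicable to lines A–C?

Line A: rubber-upper → XV.1; rubber-soled → XV.1.1; sports → XV.1.1.2. Scheduled 3%. No special measure applies. → 3%.
Line B: leather-upper → XV.2; cork-soled → XV.2.2; ordinary → XV.2.2.2. Scheduled 32%. Harrowgate agreement on XV.2.2: RVC ≥ 60% → 21% available; preferential 21%. → 21%.
Line C: leather-upper → XV.2; rubber-soled → XV.2.1; ordinary → XV.2.1.1. Scheduled 8%. anti-dumping (Ferrule, XV.2.1.1): +6%; total 8% + 6% = 14%. → 14%.
Sum: 3% + 21% + 14% = 38%.

38%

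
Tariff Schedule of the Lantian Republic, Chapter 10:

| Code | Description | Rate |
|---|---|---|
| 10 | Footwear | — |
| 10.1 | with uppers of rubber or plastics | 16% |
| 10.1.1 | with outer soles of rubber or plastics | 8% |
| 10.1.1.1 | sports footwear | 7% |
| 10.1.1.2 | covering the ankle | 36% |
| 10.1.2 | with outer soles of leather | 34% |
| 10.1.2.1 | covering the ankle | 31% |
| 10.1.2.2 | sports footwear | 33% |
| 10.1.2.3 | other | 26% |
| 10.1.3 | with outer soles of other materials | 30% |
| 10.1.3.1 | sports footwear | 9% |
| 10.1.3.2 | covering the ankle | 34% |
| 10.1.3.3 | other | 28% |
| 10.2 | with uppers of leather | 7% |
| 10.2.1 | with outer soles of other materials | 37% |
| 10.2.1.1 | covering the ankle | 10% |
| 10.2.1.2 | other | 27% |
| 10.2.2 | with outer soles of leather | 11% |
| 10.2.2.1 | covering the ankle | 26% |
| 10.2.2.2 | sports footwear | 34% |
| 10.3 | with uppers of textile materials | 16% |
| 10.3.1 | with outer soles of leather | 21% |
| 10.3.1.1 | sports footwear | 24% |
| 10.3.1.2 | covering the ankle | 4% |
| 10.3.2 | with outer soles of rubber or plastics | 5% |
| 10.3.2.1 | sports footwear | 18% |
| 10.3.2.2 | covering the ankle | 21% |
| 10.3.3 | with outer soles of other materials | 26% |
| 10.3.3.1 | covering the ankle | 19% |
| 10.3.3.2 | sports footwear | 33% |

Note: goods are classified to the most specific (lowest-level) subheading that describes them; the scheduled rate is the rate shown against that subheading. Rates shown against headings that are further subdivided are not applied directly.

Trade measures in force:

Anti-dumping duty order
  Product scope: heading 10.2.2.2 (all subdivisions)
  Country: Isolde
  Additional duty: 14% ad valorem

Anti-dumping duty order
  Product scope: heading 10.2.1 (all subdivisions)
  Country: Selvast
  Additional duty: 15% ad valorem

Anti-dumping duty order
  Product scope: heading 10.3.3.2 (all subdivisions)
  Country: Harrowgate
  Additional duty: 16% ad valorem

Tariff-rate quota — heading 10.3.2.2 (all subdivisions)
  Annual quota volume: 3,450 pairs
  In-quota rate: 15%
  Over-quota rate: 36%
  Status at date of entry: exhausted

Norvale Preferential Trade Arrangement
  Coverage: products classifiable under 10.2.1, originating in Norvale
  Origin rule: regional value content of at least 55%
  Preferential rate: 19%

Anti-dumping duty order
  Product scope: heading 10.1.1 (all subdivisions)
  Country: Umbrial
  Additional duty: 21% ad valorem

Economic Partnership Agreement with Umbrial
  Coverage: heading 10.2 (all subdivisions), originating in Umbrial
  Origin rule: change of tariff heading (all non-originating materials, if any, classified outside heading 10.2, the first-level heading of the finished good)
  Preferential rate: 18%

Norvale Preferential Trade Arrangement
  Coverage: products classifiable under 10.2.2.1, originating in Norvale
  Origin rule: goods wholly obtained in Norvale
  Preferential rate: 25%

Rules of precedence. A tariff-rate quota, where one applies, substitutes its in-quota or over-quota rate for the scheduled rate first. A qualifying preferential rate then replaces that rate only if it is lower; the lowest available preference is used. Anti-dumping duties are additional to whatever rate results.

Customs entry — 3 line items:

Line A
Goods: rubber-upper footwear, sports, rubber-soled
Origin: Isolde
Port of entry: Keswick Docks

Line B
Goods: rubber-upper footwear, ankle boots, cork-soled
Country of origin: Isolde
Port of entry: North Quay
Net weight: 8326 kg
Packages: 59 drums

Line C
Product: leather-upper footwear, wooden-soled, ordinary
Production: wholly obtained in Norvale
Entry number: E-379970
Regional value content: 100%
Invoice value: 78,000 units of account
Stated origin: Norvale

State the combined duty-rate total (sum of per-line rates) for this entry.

Line A: rubber-upper → 10.1; rubber-soled → 10.1.1; sports → 10.1.1.1. Scheduled 7%. No special measure applies. → 7%.
Line B: rubber-upper → 10.1; cork-soled → 10.1.3; ankle boots → 10.1.3.2. Scheduled 34%. No special measure applies. → 34%.
Line C: leather-upper → 10.2; wooden-soled → 10.2.1; ordinary → 10.2.1.2. Scheduled 27%. Norvale agreement on 10.2.1: RVC ≥ 55% → 19% available; Norvale agreement on 10.2.2.1: 10.2.1.2 not covered; preferential 19%. → 19%.
Sum: 7% + 34% + 19% = 60%.

60%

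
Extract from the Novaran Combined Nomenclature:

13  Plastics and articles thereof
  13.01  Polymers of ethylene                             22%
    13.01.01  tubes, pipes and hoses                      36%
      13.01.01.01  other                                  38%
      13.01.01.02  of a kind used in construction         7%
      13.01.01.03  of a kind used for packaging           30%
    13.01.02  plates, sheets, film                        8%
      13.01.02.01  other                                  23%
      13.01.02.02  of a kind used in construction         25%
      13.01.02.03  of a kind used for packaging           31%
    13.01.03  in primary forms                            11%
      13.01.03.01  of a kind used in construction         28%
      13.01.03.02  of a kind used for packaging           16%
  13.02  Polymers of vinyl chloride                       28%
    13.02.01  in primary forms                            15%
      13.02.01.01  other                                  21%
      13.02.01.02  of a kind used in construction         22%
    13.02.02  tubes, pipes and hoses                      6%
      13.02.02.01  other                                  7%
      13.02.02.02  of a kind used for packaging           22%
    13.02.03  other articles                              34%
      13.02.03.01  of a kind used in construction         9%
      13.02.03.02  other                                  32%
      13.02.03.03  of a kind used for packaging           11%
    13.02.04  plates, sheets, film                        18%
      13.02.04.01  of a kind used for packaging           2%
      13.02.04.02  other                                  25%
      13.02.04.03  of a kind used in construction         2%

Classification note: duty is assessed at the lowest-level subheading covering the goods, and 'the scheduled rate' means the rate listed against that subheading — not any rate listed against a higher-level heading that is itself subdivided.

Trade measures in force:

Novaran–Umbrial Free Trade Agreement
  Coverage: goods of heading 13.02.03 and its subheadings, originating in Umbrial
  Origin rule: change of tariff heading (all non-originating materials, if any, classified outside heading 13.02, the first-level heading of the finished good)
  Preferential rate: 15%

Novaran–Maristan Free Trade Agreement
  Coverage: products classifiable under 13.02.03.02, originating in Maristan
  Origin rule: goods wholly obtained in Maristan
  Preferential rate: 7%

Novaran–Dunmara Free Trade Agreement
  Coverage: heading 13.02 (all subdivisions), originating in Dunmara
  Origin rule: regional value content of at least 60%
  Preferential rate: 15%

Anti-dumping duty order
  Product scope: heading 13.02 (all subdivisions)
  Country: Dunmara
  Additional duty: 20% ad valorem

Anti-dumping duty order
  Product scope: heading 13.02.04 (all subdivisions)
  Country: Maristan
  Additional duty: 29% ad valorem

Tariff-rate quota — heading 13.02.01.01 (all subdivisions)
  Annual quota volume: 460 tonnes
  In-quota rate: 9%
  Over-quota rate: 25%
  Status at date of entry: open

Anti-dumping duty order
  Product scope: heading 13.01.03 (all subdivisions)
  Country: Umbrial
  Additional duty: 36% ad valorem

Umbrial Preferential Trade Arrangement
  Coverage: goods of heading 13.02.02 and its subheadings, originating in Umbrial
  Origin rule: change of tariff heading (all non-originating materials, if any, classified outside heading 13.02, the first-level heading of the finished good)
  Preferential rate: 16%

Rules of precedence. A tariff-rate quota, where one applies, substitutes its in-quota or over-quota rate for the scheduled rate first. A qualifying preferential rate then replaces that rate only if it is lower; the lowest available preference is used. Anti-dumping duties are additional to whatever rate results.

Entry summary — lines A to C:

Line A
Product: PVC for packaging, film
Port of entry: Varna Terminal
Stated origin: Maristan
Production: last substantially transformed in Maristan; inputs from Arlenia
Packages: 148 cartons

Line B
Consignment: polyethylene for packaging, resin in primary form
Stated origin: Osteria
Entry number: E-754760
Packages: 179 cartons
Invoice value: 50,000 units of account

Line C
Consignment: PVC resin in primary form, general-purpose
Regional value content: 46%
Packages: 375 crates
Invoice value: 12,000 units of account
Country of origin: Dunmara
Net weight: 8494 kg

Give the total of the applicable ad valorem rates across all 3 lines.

Line A: PVC → 13.02; film → 13.02.04; for packaging → 13.02.04.01. Scheduled 2%. Maristan agreement on 13.02.03.02: 13.02.04.01 not covered; anti-dumping (Maristan, 13.02.04): +29%; total 2% + 29% = 31%. → 31%.
Line B: polyethylene → 13.01; resin in primary form → 13.01.03; for packaging → 13.01.03.02. Scheduled 16%. No special measure applies. → 16%.
Line C: PVC → 13.02; resin in primary form → 13.02.01; general-purpose → 13.02.01.01. Scheduled 21%. quota on 13.02.01.01 open → in-quota 9%; Dunmara agreement on 13.02: RVC < 60%; anti-dumping (Dunmara, 13.02): +20%; total 9% + 20% = 29%. → 29%.
Sum: 31% + 16% + 29% = 76%.

76%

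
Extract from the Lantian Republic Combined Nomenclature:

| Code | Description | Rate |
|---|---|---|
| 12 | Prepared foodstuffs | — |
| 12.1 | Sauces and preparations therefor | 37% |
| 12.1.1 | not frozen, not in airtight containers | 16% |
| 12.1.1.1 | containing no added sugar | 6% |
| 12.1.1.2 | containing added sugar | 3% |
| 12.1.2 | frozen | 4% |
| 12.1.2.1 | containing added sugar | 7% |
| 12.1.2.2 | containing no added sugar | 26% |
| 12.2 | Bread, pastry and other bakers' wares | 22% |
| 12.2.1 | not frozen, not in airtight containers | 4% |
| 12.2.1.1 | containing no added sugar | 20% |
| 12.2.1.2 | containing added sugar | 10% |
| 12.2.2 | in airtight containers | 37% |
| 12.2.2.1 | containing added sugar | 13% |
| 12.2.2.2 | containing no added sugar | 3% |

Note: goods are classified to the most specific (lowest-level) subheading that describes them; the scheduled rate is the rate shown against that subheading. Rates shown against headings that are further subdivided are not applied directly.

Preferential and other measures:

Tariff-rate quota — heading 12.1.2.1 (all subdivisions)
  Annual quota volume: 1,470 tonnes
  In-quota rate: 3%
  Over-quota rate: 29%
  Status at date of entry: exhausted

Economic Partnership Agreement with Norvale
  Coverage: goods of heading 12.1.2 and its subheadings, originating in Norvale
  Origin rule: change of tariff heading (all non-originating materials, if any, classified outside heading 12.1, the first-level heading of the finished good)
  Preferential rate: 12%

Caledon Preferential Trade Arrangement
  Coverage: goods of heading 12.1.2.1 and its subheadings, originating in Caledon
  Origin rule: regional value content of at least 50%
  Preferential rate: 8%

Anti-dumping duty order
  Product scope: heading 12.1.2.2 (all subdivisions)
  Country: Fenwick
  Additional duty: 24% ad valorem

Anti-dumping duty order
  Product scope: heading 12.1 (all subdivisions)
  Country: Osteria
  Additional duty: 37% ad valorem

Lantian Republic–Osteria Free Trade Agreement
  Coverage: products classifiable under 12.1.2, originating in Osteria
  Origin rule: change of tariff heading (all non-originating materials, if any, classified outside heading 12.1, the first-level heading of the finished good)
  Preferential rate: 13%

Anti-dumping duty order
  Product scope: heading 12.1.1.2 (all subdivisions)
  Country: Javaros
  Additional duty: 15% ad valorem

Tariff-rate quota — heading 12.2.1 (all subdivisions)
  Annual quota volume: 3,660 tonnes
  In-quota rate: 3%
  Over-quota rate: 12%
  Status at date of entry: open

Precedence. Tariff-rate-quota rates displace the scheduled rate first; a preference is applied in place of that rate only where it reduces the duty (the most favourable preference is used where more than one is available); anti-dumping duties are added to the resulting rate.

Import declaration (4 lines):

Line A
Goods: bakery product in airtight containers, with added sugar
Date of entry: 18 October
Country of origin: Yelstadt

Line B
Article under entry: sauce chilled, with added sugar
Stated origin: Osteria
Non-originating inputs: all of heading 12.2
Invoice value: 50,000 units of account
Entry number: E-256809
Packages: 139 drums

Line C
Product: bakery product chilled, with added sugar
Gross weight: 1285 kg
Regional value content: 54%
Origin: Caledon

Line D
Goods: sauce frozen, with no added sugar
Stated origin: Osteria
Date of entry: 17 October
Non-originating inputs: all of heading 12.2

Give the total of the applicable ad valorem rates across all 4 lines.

106%

Line A: bakery product → 12.2; in airtight containers → 12.2.2; with added sugar → 12.2.2.1. Scheduled 13%. No special measure applies. → 13%.
Line B: sauce → 12.1; chilled → 12.1.1; with added sugar → 12.1.1.2. Scheduled 3%. Osteria agreement on 12.1.2: 12.1.1.2 not covered; anti-dumping (Osteria, 12.1): +37%; total 3% + 37% = 40%. → 40%.
Line C: bakery product → 12.2; chilled → 12.2.1; with added sugar → 12.2.1.2. Scheduled 10%. quota on 12.2.1 open → in-quota 3%; Caledon agreement on 12.1.2.1: 12.2.1.2 not covered. → 3%.
Line D: sauce → 12.1; frozen → 12.1.2; with no added sugar → 12.1.2.2. Scheduled 26%. Osteria agreement on 12.1.2: CTH met → 13% available; preferential 13%; anti-dumping (Osteria, 12.1): +37%; total 13% + 37% = 50%. → 50%.
Sum: 13% + 40% + 3% + 50% = 106%.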